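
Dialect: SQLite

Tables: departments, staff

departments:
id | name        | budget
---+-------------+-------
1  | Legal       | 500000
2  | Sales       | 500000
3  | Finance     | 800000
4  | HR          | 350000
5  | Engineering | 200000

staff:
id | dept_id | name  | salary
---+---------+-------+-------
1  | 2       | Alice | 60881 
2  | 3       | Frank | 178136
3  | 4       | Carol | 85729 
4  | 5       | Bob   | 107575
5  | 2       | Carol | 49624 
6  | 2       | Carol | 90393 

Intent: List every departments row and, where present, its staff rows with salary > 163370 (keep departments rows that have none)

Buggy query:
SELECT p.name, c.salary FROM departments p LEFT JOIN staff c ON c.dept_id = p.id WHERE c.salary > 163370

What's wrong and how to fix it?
Bug: A WHERE condition on the right-hand table after LEFT JOIN drops unmatched parents

Fix: Move the right-table condition into the ON clause so unmatched parents are kept

Corrected query:
SELECT p.name, c.salary FROM departments p LEFT JOIN staff c ON c.dept_id = p.id AND c.salary > 163370

Result:
name        | salary
------------+-------
Legal       | NULL  
Sales       | NULL  
Finance     | 178136
HR          | NULL  
Engineering | NULL  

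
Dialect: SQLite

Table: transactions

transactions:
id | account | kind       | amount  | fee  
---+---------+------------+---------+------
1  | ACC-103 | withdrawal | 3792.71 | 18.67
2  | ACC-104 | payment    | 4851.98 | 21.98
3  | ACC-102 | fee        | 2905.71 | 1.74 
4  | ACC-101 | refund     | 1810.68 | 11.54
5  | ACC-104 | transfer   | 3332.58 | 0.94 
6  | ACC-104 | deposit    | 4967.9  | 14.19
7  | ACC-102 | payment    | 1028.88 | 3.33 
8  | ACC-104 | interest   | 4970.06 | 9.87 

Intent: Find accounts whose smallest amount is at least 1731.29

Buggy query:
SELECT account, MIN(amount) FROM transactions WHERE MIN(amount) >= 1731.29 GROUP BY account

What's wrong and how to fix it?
Bug: Aggregates like MIN are computed per group after WHERE runs

Fix: Replace WHERE with HAVING after the GROUP BY

Corrected query:
SELECT account, MIN(amount) FROM transactions GROUP BY account HAVING MIN(amount) >= 1731.29

Result:
account | MIN(amount)
--------+------------
ACC-101 | 1810.68    
ACC-103 | 3792.71    
ACC-104 | 3332.58    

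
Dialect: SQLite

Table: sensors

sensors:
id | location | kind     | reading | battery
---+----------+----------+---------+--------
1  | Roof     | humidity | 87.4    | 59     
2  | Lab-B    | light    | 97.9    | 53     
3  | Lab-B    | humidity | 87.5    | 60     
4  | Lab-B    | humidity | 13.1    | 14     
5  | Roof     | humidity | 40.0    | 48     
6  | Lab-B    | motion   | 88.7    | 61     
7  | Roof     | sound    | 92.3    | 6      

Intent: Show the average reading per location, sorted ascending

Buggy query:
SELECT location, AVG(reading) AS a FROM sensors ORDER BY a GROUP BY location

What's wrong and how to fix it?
Bug: GROUP BY must precede ORDER BY

Fix: Reorder: SELECT … FROM … GROUP BY … ORDER BY …

Corrected query:
SELECT location, AVG(reading) AS a FROM sensors GROUP BY location ORDER BY a

Result:
location | a        
---------+----------
Lab-B    | 71.8     
Roof     | 73.233333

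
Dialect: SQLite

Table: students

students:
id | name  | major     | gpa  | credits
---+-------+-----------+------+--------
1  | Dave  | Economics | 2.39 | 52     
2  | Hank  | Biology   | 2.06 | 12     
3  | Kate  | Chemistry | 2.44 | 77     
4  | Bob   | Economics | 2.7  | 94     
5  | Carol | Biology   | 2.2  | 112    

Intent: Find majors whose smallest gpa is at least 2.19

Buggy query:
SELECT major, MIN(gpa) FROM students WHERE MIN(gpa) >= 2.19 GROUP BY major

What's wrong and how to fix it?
Bug: Aggregates like MIN are computed per group after WHERE runs

Fix: Replace WHERE with HAVING after the GROUP BY

Corrected query:
SELECT major, MIN(gpa) FROM students GROUP BY major HAVING MIN(gpa) >= 2.19

Result:
major     | MIN(gpa)
----------+---------
Chemistry | 2.44    
Economics | 2.39    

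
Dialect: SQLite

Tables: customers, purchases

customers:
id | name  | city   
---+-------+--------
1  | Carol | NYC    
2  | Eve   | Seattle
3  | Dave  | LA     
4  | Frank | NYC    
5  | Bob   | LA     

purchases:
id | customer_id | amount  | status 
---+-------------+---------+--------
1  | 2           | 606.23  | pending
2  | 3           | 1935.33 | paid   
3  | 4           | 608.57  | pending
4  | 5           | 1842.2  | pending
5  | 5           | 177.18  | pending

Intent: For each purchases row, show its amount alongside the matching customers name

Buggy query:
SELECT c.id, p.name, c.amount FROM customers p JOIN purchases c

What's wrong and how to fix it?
Bug: JOIN with no ON clause produces a cartesian product; every purchases row pairs with every customers row

Fix: Specify the join condition linking the foreign key to the parent id

Corrected query:
SELECT c.id, p.name, c.amount FROM customers p JOIN purchases c ON c.customer_id = p.id

Result:
id | name  | amount 
---+-------+--------
1  | Eve   | 606.23 
2  | Dave  | 1935.33
3  | Frank | 608.57 
4  | Bob   | 1842.2 
5  | Bob   | 177.18 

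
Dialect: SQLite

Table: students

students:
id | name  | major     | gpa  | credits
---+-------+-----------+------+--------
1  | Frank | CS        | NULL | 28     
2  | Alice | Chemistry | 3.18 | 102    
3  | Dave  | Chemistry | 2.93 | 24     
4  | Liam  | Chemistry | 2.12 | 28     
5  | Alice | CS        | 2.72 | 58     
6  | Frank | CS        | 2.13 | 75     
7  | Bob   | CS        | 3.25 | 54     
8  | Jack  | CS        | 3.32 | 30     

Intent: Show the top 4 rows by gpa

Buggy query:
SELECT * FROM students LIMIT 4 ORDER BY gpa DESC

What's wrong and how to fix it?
Bug: LIMIT must come after ORDER BY

Fix: Swap the clauses: ORDER BY first, then LIMIT

Corrected query:
SELECT * FROM students ORDER BY gpa DESC LIMIT 4

Result:
id | name  | major     | gpa  | credits
---+-------+-----------+------+--------
8  | Jack  | CS        | 3.32 | 30     
7  | Bob   | CS        | 3.25 | 54     
2  | Alice | Chemistry | 3.18 | 102    
3  | Dave  | Chemistry | 2.93 | 24     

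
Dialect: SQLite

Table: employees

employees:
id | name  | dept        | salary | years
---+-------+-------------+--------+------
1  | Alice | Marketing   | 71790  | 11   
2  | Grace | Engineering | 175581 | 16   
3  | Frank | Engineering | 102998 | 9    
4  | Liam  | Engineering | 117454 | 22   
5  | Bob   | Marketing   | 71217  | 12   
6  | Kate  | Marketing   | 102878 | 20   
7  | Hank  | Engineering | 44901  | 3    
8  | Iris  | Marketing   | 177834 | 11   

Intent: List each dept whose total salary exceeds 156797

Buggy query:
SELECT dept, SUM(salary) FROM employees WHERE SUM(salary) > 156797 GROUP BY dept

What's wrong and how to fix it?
Bug: WHERE runs before GROUP BY, so aggregates aren't available there

Fix: Move the aggregate condition to a HAVING clause

Corrected query:
SELECT dept, SUM(salary) FROM employees GROUP BY dept HAVING SUM(salary) > 156797

Result:
dept        | SUM(salary)
------------+------------
Engineering | 440934     
Marketing   | 423719     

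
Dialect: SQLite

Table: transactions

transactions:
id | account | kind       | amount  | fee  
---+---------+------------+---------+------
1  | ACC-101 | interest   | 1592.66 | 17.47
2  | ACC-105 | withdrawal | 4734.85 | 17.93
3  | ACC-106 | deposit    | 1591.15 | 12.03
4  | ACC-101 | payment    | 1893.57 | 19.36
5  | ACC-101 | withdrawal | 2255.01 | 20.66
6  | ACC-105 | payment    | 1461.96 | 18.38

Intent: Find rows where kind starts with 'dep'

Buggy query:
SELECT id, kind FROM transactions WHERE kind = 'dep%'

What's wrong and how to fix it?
Bug: Wildcards only work with LIKE; '=' treats '%' as a literal character

Fix: Replace '=' with LIKE so 'dep%' is treated as a pattern

Corrected query:
SELECT id, kind FROM transactions WHERE kind LIKE 'dep%'

Result:
id | kind   
---+--------
3  | deposit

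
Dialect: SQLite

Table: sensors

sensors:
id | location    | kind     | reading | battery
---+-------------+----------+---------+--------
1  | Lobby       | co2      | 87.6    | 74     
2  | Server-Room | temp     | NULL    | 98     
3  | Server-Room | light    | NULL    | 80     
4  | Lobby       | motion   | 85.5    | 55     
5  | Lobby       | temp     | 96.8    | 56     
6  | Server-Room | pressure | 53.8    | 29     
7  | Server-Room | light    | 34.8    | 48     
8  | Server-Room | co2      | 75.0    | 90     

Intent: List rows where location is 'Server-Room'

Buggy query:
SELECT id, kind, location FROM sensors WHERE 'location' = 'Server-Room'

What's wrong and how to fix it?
Bug: Single quotes denote string literals in SQL; the column name is being compared as a constant string

Fix: Remove the quotes around the column name (or use double quotes for an identifier)

Corrected query:
SELECT id, kind, location FROM sensors WHERE location = 'Server-Room'

Result:
id | kind     | location   
---+----------+------------
2  | temp     | Server-Room
3  | light    | Server-Room
6  | pressure | Server-Room
7  | light    | Server-Room
8  | co2      | Server-Room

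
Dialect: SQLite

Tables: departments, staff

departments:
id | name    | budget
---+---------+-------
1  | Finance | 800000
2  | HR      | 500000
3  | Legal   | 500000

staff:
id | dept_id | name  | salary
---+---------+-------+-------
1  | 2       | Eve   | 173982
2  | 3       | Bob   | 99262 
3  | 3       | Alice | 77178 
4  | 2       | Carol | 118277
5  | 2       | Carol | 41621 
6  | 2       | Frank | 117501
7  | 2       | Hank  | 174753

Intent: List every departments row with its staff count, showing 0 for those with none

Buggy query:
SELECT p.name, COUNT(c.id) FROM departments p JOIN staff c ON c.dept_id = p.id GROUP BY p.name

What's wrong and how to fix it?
Bug: INNER JOIN drops departments rows that have no matching staff rows

Fix: Use LEFT JOIN so parents without children still appear (COUNT(c.id) gives 0)

Corrected query:
SELECT p.name, COUNT(c.id) FROM departments p LEFT JOIN staff c ON c.dept_id = p.id GROUP BY p.name

Result:
name    | COUNT(c.id)
--------+------------
Finance | 0          
HR      | 5          
Legal   | 2          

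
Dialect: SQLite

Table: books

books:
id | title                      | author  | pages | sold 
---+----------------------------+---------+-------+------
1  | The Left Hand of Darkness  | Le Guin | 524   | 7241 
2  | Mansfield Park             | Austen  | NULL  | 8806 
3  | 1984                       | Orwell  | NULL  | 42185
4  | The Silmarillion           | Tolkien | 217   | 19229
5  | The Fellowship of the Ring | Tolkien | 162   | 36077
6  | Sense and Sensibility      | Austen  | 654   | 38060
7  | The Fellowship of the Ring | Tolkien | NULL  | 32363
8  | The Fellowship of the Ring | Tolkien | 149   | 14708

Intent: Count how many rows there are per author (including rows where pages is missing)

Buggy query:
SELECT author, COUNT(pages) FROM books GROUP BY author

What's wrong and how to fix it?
Bug: COUNT(pages) skips NULLs, so groups with missing pages are undercounted

Fix: Replace COUNT(pages) with COUNT(*)

Corrected query:
SELECT author, COUNT(*) FROM books GROUP BY author

Result:
author  | COUNT(*)
--------+---------
Austen  | 2       
Le Guin | 1       
Orwell  | 1       
Tolkien | 4       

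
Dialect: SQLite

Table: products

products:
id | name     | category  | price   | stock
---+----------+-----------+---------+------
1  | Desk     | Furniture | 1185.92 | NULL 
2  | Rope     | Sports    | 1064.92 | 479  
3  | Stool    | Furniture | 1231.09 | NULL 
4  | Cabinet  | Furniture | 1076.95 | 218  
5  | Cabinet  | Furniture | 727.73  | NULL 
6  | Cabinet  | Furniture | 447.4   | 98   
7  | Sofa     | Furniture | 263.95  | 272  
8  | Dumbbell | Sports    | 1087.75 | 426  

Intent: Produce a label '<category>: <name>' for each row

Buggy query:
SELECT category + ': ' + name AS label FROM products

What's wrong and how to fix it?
Bug: '+' is numeric addition; on text columns SQLite converts them to 0 instead of concatenating

Fix: Use the || operator for string concatenation

Corrected query:
SELECT category || ': ' || name AS label FROM products

Result:
label             
------------------
Furniture: Desk   
Sports: Rope      
Furniture: Stool  
Furniture: Cabinet
Furniture: Cabinet
Furniture: Cabinet
Furniture: Sofa   
Sports: Dumbbell  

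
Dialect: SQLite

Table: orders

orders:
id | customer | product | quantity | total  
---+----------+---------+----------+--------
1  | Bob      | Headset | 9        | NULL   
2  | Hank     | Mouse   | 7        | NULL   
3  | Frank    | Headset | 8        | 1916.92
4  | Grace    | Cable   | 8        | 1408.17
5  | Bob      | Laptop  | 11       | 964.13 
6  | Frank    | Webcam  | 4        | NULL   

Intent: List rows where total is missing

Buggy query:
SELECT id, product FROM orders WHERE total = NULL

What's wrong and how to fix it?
Bug: '= NULL' is always unknown in SQL three-valued logic, so no rows match

Fix: Replace '= NULL' with 'IS NULL'

Corrected query:
SELECT id, product FROM orders WHERE total IS NULL

Result:
id | product
---+--------
1  | Headset
2  | Mouse  
6  | Webcam 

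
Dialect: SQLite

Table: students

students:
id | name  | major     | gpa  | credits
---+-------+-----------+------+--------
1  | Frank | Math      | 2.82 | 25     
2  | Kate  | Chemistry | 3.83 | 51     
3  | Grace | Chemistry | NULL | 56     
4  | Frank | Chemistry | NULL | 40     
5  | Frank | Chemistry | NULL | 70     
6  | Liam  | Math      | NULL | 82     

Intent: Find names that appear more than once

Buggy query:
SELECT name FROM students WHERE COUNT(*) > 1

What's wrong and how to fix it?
Bug: COUNT(*) is an aggregate and cannot be used in WHERE

Fix: Group first, then use HAVING for the count condition

Corrected query:
SELECT name FROM students GROUP BY name HAVING COUNT(*) > 1

Result:
name 
-----
Frank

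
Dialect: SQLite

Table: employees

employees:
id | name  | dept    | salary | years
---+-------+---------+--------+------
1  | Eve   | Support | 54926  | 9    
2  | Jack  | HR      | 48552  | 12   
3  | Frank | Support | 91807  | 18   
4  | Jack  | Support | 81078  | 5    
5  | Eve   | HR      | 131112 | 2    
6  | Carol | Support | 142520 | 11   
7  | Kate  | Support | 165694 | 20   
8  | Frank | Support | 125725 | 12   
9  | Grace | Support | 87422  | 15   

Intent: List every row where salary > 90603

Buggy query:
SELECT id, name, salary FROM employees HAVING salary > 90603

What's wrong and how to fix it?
Bug: This is a non-aggregate query (no GROUP BY, no aggregates), so in SQLite the HAVING clause is invalid here; a row-level condition belongs in WHERE

Fix: Replace HAVING with WHERE since the condition applies to individual rows

Corrected query:
SELECT id, name, salary FROM employees WHERE salary > 90603

Result:
id | name  | salary
---+-------+-------
3  | Frank | 91807 
5  | Eve   | 131112
6  | Carol | 142520
7  | Kate  | 165694
8  | Frank | 125725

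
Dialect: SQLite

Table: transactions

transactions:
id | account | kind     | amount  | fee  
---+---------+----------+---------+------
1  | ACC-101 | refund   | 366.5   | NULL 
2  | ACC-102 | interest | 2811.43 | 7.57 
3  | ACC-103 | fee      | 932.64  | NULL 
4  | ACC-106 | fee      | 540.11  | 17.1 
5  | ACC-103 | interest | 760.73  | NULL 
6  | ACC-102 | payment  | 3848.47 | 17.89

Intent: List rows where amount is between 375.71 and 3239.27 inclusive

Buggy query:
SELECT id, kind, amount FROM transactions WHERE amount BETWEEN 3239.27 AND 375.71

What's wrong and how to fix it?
Bug: The bounds are reversed; BETWEEN a AND b requires a <= b to match anything

Fix: Write BETWEEN 375.71 AND 3239.27

Corrected query:
SELECT id, kind, amount FROM transactions WHERE amount BETWEEN 375.71 AND 3239.27

Result:
id | kind     | amount 
---+----------+--------
2  | interest | 2811.43
3  | fee      | 932.64 
4  | fee      | 540.11 
5  | interest | 760.73 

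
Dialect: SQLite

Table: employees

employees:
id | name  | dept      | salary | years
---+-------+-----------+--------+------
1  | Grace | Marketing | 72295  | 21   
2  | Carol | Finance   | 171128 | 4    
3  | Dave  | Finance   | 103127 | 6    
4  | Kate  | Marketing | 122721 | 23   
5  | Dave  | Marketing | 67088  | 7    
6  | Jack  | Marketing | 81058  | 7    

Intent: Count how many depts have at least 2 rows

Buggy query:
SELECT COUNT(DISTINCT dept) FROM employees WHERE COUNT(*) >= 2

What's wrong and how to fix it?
Bug: COUNT(*) cannot appear in WHERE; the per-group count doesn't exist yet

Fix: Group first with HAVING COUNT(*) >= 2, then COUNT the resulting groups

Corrected query:
SELECT COUNT(*) FROM (SELECT dept FROM employees GROUP BY dept HAVING COUNT(*) >= 2)

Result:
COUNT(*)
--------
2       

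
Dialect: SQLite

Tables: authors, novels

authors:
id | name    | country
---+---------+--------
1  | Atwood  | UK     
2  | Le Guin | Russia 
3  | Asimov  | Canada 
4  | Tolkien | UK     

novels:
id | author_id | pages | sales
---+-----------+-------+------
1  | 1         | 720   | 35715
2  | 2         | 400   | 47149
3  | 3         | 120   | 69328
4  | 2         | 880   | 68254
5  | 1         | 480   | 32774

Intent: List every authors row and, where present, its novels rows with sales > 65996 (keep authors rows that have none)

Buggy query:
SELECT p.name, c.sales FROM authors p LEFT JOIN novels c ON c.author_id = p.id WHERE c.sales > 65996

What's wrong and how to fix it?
Bug: Filtering c.sales in WHERE discards the NULL rows produced by LEFT JOIN, turning it into an inner join

Fix: Move the right-table condition into the ON clause so unmatched parents are kept

Corrected query:
SELECT p.name, c.sales FROM authors p LEFT JOIN novels c ON c.author_id = p.id AND c.sales > 65996

Result:
name    | sales
--------+------
Atwood  | NULL 
Le Guin | 68254
Asimov  | 69328
Tolkien | NULL 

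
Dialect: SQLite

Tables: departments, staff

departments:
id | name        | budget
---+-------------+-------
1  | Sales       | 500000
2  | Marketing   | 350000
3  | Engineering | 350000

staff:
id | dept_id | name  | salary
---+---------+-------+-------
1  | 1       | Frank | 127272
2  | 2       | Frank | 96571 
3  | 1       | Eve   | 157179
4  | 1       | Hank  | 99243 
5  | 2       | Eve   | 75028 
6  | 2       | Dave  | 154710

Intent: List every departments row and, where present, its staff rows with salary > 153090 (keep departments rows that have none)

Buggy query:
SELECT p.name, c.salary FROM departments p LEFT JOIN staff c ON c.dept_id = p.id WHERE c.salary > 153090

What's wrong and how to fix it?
Bug: Filtering c.salary in WHERE discards the NULL rows produced by LEFT JOIN, turning it into an inner join

Fix: Move the right-table condition into the ON clause so unmatched parents are kept

Corrected query:
SELECT p.name, c.salary FROM departments p LEFT JOIN staff c ON c.dept_id = p.id AND c.salary > 153090

Result:
name        | salary
------------+-------
Sales       | 157179
Marketing   | 154710
Engineering | NULL  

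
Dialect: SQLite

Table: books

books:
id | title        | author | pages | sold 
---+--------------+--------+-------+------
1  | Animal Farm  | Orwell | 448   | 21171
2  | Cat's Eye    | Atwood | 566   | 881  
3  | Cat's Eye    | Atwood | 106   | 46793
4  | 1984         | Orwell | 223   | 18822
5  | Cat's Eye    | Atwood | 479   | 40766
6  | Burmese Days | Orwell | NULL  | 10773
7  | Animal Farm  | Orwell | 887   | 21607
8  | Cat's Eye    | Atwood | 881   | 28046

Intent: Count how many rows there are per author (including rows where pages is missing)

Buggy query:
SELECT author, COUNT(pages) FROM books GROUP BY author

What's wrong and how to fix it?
Bug: COUNT(pages) skips NULLs, so groups with missing pages are undercounted

Fix: Replace COUNT(pages) with COUNT(*)

Corrected query:
SELECT author, COUNT(*) FROM books GROUP BY author

Result:
author | COUNT(*)
-------+---------
Atwood | 4       
Orwell | 4       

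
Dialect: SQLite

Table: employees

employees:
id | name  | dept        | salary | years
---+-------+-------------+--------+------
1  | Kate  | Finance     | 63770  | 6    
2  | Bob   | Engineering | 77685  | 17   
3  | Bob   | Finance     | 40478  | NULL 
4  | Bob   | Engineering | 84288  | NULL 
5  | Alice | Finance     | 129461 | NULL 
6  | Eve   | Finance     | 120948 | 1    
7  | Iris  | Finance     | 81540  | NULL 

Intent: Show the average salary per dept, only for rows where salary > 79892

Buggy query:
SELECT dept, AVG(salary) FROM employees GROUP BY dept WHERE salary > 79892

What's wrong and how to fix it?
Bug: WHERE cannot follow GROUP BY

Fix: Move the WHERE clause before GROUP BY

Corrected query:
SELECT dept, AVG(salary) FROM employees WHERE salary > 79892 GROUP BY dept

Result:
dept        | AVG(salary)  
------------+--------------
Engineering | 84288        
Finance     | 110649.666667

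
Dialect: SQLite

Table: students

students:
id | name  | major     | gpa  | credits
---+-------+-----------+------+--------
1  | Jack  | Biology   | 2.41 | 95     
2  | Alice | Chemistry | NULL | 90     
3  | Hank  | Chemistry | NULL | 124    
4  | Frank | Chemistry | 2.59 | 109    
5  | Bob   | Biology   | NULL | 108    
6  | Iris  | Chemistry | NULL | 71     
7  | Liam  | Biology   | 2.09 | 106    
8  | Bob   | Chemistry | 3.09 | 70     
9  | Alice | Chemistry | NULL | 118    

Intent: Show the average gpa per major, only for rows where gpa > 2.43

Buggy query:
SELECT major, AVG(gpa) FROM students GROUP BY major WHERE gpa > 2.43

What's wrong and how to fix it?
Bug: WHERE cannot follow GROUP BY

Fix: Place WHERE between FROM and GROUP BY

Corrected query:
SELECT major, AVG(gpa) FROM students WHERE gpa > 2.43 GROUP BY major

Result:
major     | AVG(gpa)
----------+---------
Chemistry | 2.84    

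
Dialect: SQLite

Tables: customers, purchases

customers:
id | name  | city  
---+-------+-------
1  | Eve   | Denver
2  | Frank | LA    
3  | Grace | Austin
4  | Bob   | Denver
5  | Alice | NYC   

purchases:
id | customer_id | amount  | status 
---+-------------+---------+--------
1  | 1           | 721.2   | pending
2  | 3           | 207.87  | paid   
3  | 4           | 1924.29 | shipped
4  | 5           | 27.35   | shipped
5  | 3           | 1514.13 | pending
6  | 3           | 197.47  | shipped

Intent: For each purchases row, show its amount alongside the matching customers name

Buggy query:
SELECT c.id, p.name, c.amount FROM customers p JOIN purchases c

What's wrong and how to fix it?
Bug: JOIN with no ON clause produces a cartesian product; every purchases row pairs with every customers row

Fix: Specify the join condition linking the foreign key to the parent id

Corrected query:
SELECT c.id, p.name, c.amount FROM customers p JOIN purchases c ON c.customer_id = p.id

Result:
id | name  | amount 
---+-------+--------
1  | Eve   | 721.2  
2  | Grace | 207.87 
3  | Bob   | 1924.29
4  | Alice | 27.35  
5  | Grace | 1514.13
6  | Grace | 197.47 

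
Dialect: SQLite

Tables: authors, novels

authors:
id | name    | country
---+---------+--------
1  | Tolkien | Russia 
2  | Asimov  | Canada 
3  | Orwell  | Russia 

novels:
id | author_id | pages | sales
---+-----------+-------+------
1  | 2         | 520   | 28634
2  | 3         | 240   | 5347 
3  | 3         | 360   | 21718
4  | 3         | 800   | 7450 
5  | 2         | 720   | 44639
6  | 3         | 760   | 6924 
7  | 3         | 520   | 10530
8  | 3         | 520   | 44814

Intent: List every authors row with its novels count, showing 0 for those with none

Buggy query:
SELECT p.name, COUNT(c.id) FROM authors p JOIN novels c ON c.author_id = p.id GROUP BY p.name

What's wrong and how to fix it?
Bug: INNER JOIN drops authors rows that have no matching novels rows

Fix: Use LEFT JOIN so parents without children still appear (COUNT(c.id) gives 0)

Corrected query:
SELECT p.name, COUNT(c.id) FROM authors p LEFT JOIN novels c ON c.author_id = p.id GROUP BY p.name

Result:
name    | COUNT(c.id)
--------+------------
Asimov  | 2          
Orwell  | 6          
Tolkien | 0          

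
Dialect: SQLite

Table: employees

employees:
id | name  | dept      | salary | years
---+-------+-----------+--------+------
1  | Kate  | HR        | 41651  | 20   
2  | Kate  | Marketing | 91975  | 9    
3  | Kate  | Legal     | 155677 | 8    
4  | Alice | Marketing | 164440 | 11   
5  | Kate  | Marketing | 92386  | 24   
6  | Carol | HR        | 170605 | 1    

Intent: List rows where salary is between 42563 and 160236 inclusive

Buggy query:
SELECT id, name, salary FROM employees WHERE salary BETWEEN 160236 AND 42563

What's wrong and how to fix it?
Bug: BETWEEN expects the lower bound first; with 160236 AND 42563 the range is empty

Fix: Swap the bounds so the smaller value comes first

Corrected query:
SELECT id, name, salary FROM employees WHERE salary BETWEEN 42563 AND 160236

Result:
id | name | salary
---+------+-------
2  | Kate | 91975 
3  | Kate | 155677
5  | Kate | 92386 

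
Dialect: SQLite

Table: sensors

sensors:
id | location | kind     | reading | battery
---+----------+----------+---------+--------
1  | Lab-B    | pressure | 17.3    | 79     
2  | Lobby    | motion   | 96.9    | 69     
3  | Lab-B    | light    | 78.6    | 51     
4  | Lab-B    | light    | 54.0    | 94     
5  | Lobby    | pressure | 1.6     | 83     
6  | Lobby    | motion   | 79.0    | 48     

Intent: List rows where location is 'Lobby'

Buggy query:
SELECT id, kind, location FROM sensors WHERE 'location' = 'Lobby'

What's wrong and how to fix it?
Bug: 'location' in single quotes is a string literal, not the column; the comparison is literal-vs-literal and never true

Fix: Remove the quotes around the column name (or use double quotes for an identifier)

Corrected query:
SELECT id, kind, location FROM sensors WHERE location = 'Lobby'

Result:
id | kind     | location
---+----------+---------
2  | motion   | Lobby   
5  | pressure | Lobby   
6  | motion   | Lobby   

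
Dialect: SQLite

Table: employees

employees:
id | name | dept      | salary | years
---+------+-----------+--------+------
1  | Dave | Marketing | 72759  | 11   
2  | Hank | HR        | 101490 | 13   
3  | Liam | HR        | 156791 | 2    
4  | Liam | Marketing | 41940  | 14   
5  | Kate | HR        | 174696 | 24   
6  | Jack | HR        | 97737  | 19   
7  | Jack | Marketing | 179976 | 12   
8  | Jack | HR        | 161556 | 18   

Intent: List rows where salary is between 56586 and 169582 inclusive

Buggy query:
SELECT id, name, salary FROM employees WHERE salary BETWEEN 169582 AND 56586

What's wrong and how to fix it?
Bug: The bounds are reversed; BETWEEN a AND b requires a <= b to match anything

Fix: Write BETWEEN 56586 AND 169582

Corrected query:
SELECT id, name, salary FROM employees WHERE salary BETWEEN 56586 AND 169582

Result:
id | name | salary
---+------+-------
1  | Dave | 72759 
2  | Hank | 101490
3  | Liam | 156791
6  | Jack | 97737 
8  | Jack | 161556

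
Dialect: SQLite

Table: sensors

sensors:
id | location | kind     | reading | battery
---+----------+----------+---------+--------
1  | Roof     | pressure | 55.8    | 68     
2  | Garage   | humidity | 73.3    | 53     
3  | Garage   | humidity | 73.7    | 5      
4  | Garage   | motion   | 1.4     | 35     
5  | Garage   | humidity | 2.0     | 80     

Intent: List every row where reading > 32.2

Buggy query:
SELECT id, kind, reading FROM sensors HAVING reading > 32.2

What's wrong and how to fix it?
Bug: This is a non-aggregate query (no GROUP BY, no aggregates), so in SQLite the HAVING clause is invalid here; a row-level condition belongs in WHERE

Fix: Replace HAVING with WHERE since the condition applies to individual rows

Corrected query:
SELECT id, kind, reading FROM sensors WHERE reading > 32.2

Result:
id | kind     | reading
---+----------+--------
1  | pressure | 55.8   
2  | humidity | 73.3   
3  | humidity | 73.7   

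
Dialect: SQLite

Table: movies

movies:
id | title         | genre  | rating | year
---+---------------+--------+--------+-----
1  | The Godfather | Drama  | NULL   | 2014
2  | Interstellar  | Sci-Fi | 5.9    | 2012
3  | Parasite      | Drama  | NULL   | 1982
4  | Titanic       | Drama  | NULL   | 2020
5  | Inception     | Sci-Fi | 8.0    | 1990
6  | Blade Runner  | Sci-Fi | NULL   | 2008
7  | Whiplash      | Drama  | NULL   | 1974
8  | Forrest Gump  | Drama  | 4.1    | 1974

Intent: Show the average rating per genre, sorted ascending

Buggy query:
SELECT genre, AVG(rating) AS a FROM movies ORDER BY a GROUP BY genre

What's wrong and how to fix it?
Bug: ORDER BY appears before GROUP BY; SQL clause order requires GROUP BY first

Fix: Reorder: SELECT … FROM … GROUP BY … ORDER BY …

Corrected query:
SELECT genre, AVG(rating) AS a FROM movies GROUP BY genre ORDER BY a

Result:
genre  | a   
-------+-----
Drama  | 4.1 
Sci-Fi | 6.95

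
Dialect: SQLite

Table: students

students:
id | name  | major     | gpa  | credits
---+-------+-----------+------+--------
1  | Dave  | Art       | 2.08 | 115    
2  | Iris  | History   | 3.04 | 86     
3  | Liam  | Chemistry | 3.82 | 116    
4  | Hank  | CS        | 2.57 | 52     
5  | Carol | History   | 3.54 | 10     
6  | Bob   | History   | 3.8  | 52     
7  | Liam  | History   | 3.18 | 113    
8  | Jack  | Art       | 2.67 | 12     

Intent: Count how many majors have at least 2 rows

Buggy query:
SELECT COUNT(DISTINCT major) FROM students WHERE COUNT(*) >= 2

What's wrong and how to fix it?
Bug: COUNT(*) cannot appear in WHERE; the per-group count doesn't exist yet

Fix: Group first with HAVING COUNT(*) >= 2, then COUNT the resulting groups

Corrected query:
SELECT COUNT(*) FROM (SELECT major FROM students GROUP BY major HAVING COUNT(*) >= 2)

Result:
COUNT(*)
--------
2       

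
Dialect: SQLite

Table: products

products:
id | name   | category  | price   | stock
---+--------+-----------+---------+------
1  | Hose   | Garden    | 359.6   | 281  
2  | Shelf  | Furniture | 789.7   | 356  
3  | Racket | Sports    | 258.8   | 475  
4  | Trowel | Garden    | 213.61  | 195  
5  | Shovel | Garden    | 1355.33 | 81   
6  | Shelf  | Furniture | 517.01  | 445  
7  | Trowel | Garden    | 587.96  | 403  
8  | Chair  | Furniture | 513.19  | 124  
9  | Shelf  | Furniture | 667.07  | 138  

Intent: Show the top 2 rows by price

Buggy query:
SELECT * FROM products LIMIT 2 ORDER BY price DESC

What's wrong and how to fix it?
Bug: LIMIT must come after ORDER BY

Fix: Swap the clauses: ORDER BY first, then LIMIT

Corrected query:
SELECT * FROM products ORDER BY price DESC LIMIT 2

Result:
id | name   | category  | price   | stock
---+--------+-----------+---------+------
5  | Shovel | Garden    | 1355.33 | 81   
2  | Shelf  | Furniture | 789.7   | 356  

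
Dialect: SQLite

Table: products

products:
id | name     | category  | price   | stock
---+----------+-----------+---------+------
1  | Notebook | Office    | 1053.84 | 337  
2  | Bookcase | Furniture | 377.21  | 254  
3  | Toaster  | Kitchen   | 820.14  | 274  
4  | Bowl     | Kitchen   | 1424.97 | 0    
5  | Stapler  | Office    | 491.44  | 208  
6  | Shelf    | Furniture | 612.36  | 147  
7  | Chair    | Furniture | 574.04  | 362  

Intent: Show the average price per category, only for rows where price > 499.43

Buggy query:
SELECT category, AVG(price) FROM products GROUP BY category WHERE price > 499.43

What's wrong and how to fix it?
Bug: WHERE cannot follow GROUP BY

Fix: Place WHERE between FROM and GROUP BY

Corrected query:
SELECT category, AVG(price) FROM products WHERE price > 499.43 GROUP BY category

Result:
category  | AVG(price)
----------+-----------
Furniture | 593.2     
Kitchen   | 1122.555  
Office    | 1053.84   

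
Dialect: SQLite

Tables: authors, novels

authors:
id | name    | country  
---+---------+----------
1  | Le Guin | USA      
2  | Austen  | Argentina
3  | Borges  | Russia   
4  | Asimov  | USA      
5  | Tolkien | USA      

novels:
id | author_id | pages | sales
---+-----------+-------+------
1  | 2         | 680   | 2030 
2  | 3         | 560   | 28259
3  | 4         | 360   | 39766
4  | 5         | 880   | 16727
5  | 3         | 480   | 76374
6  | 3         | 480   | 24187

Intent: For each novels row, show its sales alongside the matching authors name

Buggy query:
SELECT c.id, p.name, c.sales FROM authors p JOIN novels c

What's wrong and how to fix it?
Bug: JOIN with no ON clause produces a cartesian product; every novels row pairs with every authors row

Fix: Add ON c.author_id = p.id to the JOIN

Corrected query:
SELECT c.id, p.name, c.sales FROM authors p JOIN novels c ON c.author_id = p.id

Result:
id | name    | sales
---+---------+------
1  | Austen  | 2030 
2  | Borges  | 28259
3  | Asimov  | 39766
4  | Tolkien | 16727
5  | Borges  | 76374
6  | Borges  | 24187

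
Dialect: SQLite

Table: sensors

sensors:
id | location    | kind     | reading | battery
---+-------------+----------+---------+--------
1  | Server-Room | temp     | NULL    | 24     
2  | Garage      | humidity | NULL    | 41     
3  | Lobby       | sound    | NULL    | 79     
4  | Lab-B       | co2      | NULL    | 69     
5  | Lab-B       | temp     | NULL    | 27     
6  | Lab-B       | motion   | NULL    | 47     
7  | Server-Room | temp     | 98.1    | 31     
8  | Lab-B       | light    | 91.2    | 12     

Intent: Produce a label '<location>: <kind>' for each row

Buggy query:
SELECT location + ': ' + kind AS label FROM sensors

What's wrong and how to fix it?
Bug: SQLite uses || for string concatenation; + coerces text to numbers (yielding 0)

Fix: Use the || operator for string concatenation

Corrected query:
SELECT location || ': ' || kind AS label FROM sensors

Result:
label            
-----------------
Server-Room: temp
Garage: humidity 
Lobby: sound     
Lab-B: co2       
Lab-B: temp      
Lab-B: motion    
Server-Room: temp
Lab-B: light     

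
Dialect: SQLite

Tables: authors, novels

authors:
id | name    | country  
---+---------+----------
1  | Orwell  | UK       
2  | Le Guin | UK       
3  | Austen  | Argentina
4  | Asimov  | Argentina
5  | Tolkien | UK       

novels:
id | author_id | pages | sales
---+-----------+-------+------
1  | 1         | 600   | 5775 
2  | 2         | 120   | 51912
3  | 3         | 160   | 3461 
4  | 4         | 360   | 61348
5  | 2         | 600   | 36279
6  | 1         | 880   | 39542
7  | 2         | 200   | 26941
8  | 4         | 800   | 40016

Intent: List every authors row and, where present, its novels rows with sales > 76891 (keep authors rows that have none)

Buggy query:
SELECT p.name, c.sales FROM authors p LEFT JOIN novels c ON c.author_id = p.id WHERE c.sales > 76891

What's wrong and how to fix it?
Bug: Filtering c.sales in WHERE discards the NULL rows produced by LEFT JOIN, turning it into an inner join

Fix: Put 'c.sales > 76891' in the JOIN's ON clause instead of WHERE

Corrected query:
SELECT p.name, c.sales FROM authors p LEFT JOIN novels c ON c.author_id = p.id AND c.sales > 76891

Result:
name    | sales
--------+------
Orwell  | NULL 
Le Guin | NULL 
Austen  | NULL 
Asimov  | NULL 
Tolkien | NULL 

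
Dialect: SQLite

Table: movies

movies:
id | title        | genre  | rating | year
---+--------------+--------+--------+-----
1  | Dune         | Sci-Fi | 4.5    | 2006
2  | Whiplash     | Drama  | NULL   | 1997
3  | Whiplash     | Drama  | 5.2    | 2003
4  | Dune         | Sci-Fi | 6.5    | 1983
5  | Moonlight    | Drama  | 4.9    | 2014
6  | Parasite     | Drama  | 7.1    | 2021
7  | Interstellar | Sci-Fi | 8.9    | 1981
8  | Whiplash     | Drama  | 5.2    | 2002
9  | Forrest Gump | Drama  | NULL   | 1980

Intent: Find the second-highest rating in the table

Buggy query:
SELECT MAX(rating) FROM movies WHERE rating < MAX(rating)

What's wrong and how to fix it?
Bug: MAX(rating) on the right of the comparison is an aggregate-in-WHERE error

Fix: Put the inner MAX in a scalar subquery

Corrected query:
SELECT MAX(rating) FROM movies WHERE rating < (SELECT MAX(rating) FROM movies)

Result:
MAX(rating)
-----------
7.1        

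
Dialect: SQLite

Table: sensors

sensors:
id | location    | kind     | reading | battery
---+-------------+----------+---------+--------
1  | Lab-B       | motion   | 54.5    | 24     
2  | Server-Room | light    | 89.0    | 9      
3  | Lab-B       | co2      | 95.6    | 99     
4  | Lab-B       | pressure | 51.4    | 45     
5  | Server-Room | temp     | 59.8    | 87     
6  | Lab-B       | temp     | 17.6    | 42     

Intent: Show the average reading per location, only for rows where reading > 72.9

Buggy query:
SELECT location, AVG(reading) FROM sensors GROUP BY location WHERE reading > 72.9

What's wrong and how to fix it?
Bug: WHERE cannot follow GROUP BY

Fix: Move the WHERE clause before GROUP BY

Corrected query:
SELECT location, AVG(reading) FROM sensors WHERE reading > 72.9 GROUP BY location

Result:
location    | AVG(reading)
------------+-------------
Lab-B       | 95.6        
Server-Room | 89          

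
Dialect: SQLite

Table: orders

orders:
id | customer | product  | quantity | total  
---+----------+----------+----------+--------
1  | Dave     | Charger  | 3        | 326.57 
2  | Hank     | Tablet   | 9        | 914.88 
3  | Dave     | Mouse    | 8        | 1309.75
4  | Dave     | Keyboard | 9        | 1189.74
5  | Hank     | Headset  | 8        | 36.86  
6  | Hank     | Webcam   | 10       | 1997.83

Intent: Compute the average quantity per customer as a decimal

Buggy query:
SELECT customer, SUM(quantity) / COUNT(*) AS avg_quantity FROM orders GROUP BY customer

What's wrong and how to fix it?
Bug: SUM(quantity) and COUNT(*) are both integers; the division truncates the fractional part

Fix: Multiply by 1.0 (or CAST to REAL) to force floating-point division

Corrected query:
SELECT customer, SUM(quantity) * 1.0 / COUNT(*) AS avg_quantity FROM orders GROUP BY customer

Result:
customer | avg_quantity
---------+-------------
Dave     | 6.666667    
Hank     | 9           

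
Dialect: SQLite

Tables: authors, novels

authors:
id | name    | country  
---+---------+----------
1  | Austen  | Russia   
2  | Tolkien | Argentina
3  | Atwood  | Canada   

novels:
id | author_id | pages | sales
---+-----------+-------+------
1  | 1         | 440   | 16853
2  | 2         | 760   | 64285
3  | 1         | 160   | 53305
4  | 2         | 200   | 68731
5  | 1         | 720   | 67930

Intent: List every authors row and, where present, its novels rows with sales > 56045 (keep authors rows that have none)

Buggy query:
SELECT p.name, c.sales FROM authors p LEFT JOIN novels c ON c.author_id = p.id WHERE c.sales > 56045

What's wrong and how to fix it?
Bug: Filtering c.sales in WHERE discards the NULL rows produced by LEFT JOIN, turning it into an inner join

Fix: Put 'c.sales > 56045' in the JOIN's ON clause instead of WHERE

Corrected query:
SELECT p.name, c.sales FROM authors p LEFT JOIN novels c ON c.author_id = p.id AND c.sales > 56045

Result:
name    | sales
--------+------
Austen  | 67930
Tolkien | 64285
Tolkien | 68731
Atwood  | NULL 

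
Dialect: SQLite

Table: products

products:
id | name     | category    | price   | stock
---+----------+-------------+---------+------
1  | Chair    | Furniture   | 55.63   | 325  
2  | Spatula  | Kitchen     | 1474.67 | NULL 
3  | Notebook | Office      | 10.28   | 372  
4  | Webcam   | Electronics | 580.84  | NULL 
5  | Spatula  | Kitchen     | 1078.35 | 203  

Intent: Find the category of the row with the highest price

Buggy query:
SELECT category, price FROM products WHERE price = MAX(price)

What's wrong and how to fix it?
Bug: MAX(price) is an aggregate and cannot be used directly in WHERE

Fix: Wrap MAX in a scalar subquery so WHERE compares against a single value

Corrected query:
SELECT category, price FROM products WHERE price = (SELECT MAX(price) FROM products)

Result:
category | price  
---------+--------
Kitchen  | 1474.67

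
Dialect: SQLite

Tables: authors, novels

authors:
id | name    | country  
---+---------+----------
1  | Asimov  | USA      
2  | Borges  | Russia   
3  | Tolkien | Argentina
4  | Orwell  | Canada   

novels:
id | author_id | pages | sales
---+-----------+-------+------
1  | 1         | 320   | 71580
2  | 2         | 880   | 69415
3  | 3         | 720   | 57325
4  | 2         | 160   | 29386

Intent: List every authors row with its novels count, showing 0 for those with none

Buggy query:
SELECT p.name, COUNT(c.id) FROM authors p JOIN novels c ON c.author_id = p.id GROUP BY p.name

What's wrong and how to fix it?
Bug: An inner join excludes parents with zero children

Fix: Use LEFT JOIN so parents without children still appear (COUNT(c.id) gives 0)

Corrected query:
SELECT p.name, COUNT(c.id) FROM authors p LEFT JOIN novels c ON c.author_id = p.id GROUP BY p.name

Result:
name    | COUNT(c.id)
--------+------------
Asimov  | 1          
Borges  | 2          
Orwell  | 0          
Tolkien | 1          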